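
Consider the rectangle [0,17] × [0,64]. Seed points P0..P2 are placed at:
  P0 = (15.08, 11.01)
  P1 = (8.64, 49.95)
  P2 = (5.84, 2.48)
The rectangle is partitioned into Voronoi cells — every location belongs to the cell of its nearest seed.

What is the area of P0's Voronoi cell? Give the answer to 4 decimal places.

1. box [0,17]×[0,64]: [(0, 0) (17, 0) (17, 64) (0, 64)]
2. ⊥bis P0·P1 via (11.86,30.48): [(0, 28.5186) (0, 0) (17, 0) (17, 31.3301)]  |A|=508.7133
3. ⊥bis P0·P2 via (10.46,6.745): [(0, 28.5186) (0, 18.0756) (16.6867, 0) (17, 0) (17, 31.3301)]  |A|=357.9018
4. canonical 5-gon: [(0, 28.5186) (0, 18.0756) (16.6867, 0) (17, 0) (17, 31.3301)]
5. shoelace: 357.9018

Area of P0's cell: 357.9018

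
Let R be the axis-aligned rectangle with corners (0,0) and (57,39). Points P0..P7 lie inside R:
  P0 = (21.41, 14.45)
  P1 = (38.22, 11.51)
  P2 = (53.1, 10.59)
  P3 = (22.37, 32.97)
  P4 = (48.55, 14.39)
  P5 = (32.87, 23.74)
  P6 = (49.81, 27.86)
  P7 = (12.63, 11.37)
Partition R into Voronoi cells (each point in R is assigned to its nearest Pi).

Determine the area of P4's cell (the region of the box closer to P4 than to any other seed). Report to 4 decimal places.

Area of P4's cell: 127.0871

1. box [0,57]×[0,39]: [(0, 0) (57, 0) (57, 39) (0, 39)]
2. ⊥bis P4·P0 via (34.98,14.42): [(34.9481, 0) (57, 0) (57, 39) (35.0343, 39)]  |A|=858.342
3. ⊥bis P4·P1 via (43.385,12.95): [(46.9955, 0) (57, 0) (57, 39) (36.1223, 39)]  |A|=602.2044
4. ⊥bis P4·P2 via (50.825,12.49): [(45.3432, 5.9263) (57, 19.8837) (57, 39) (36.1223, 39)]  |A|=456.6692
5. ⊥bis P4·P3 via (35.46,23.68): [(39.002, 28.6709) (45.3432, 5.9263) (57, 19.8837) (57, 39) (46.3326, 39)]  |A|=403.937
6. ⊥bis P4·P5 via (40.71,19.065): [(41.3711, 20.1736) (45.3432, 5.9263) (57, 19.8837) (57, 39) (52.5973, 39)]  |A|=301.5868
7. ⊥bis P4·P6 via (49.18,21.125): [(42.321, 21.7666) (41.3711, 20.1736) (45.3432, 5.9263) (57, 19.8837) (57, 20.3935)]  |A|=127.0871
8. ⊥bis P4·P7 via (30.59,12.88): [(42.321, 21.7666) (41.3711, 20.1736) (45.3432, 5.9263) (57, 19.8837) (57, 20.3935)]  |A|=127.0871
9. canonical 5-gon: [(42.321, 21.7666) (41.3711, 20.1736) (45.3432, 5.9263) (57, 19.8837) (57, 20.3935)]
10. shoelace: 127.0871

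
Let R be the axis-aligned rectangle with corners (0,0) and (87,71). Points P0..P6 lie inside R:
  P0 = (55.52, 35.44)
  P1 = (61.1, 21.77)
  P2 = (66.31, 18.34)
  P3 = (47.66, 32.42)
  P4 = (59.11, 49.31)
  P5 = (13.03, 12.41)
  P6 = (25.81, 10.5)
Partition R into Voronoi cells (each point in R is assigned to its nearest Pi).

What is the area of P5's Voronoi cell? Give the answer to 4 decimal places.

1. box [0,87]×[0,71]: [(0, 0) (87, 0) (87, 71) (0, 71)]
2. ⊥bis P5·P0 via (34.275,23.925): [(0, 0) (47.2426, 0) (8.7599, 71) (0, 71)]  |A|=1988.0877
3. ⊥bis P5·P1 via (37.065,17.09): [(0, 0) (40.3927, 0) (36.5522, 19.7236) (8.7599, 71) (0, 71)]  |A|=1920.5354
4. ⊥bis P5·P2 via (39.67,15.375): [(0, 0) (40.3927, 0) (36.5522, 19.7236) (8.7599, 71) (0, 71)]  |A|=1920.5354
5. ⊥bis P5·P3 via (30.345,22.415): [(0, 0) (40.3927, 0) (38.9166, 7.5807) (2.2715, 71) (0, 71)]  |A|=1606.6696
6. ⊥bis P5·P4 via (36.07,30.86): [(0, 0) (40.3927, 0) (38.9166, 7.5807) (2.2715, 71) (0, 71)]  |A|=1606.6696
7. ⊥bis P5·P6 via (19.42,11.455): [(0, 0) (17.708, 0) (22.9664, 35.1846) (2.2715, 71) (0, 71)]  |A|=1167.5105
8. canonical 5-gon: [(0, 0) (17.708, 0) (22.9664, 35.1846) (2.2715, 71) (0, 71)]
9. shoelace: 1167.5105

Area of P5's cell: 1167.5105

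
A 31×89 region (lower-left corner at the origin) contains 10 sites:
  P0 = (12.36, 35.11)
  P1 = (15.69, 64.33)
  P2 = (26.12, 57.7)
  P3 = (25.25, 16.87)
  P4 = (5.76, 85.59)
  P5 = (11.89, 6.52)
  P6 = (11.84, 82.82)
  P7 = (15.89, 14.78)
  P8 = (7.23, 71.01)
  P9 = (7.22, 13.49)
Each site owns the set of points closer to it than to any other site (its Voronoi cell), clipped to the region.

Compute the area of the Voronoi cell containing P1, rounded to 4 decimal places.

Area of P1's cell: 359.2029

1. box [0,31]×[0,89]: [(0, 0) (31, 0) (31, 89) (0, 89)]
2. ⊥bis P1·P0 via (14.025,49.72): [(0, 51.3183) (31, 47.7855) (31, 89) (0, 89)]  |A|=1222.891
3. ⊥bis P1·P2 via (20.905,61.015): [(0, 51.3183) (13.7454, 49.7519) (31, 76.896) (31, 89) (0, 89)]  |A|=971.746
4. ⊥bis P1·P3 via (20.47,40.6): [(0, 51.3183) (13.7454, 49.7519) (31, 76.896) (31, 89) (0, 89)]  |A|=971.746
5. ⊥bis P1·P4 via (10.725,74.96): [(0, 69.9506) (0, 51.3183) (13.7454, 49.7519) (31, 76.896) (31, 84.4299)]  |A|=605.6447
6. ⊥bis P1·P5 via (13.79,35.425): [(0, 69.9506) (0, 51.3183) (13.7454, 49.7519) (31, 76.896) (31, 84.4299)]  |A|=605.6447
7. ⊥bis P1·P6 via (13.765,73.575): [(2.9291, 71.3187) (0, 69.9506) (0, 51.3183) (13.7454, 49.7519) (31, 76.896) (31, 77.1637)]  |A|=503.6597
8. ⊥bis P1·P7 via (15.79,39.555): [(2.9291, 71.3187) (0, 69.9506) (0, 51.3183) (13.7454, 49.7519) (31, 76.896) (31, 77.1637)]  |A|=503.6597
9. ⊥bis P1·P8 via (11.46,67.67): [(16.5865, 74.1625) (0, 53.1563) (0, 51.3183) (13.7454, 49.7519) (31, 76.896) (31, 77.1637)]  |A|=359.2029
10. ⊥bis P1·P9 via (11.455,38.91): [(16.5865, 74.1625) (0, 53.1563) (0, 51.3183) (13.7454, 49.7519) (31, 76.896) (31, 77.1637)]  |A|=359.2029
11. canonical 6-gon: [(16.5865, 74.1625) (0, 53.1563) (0, 51.3183) (13.7454, 49.7519) (31, 76.896) (31, 77.1637)]
12. shoelace: 359.2029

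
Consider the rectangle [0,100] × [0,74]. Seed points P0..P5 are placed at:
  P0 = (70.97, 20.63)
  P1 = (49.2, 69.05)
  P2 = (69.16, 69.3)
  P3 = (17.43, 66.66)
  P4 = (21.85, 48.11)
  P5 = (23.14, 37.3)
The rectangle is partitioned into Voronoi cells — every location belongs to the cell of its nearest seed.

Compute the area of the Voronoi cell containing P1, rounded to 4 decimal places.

1. box [0,100]×[0,74]: [(0, 0) (100, 0) (100, 74) (0, 74)]
2. ⊥bis P1·P0 via (60.085,44.84): [(0, 17.8253) (100, 62.7861) (100, 74) (0, 74)]  |A|=3369.4293
3. ⊥bis P1·P2 via (59.18,69.175): [(0, 17.8253) (59.4882, 44.5717) (59.1196, 74) (0, 74)]  |A|=2540.7594
4. ⊥bis P1·P3 via (33.315,67.855): [(35.8656, 33.9508) (59.4882, 44.5717) (59.1196, 74) (32.8527, 74)]  |A|=875.5281
5. ⊥bis P1·P4 via (35.525,58.58): [(33.848, 60.7704) (49.6402, 40.1439) (59.4882, 44.5717) (59.1196, 74) (32.8527, 74)]  |A|=684.5647
6. ⊥bis P1·P5 via (36.17,53.175): [(33.848, 60.7704) (45.571, 45.4588) (51.1947, 40.8429) (59.4882, 44.5717) (59.1196, 74) (32.8527, 74)]  |A|=679.0116
7. canonical 6-gon: [(33.848, 60.7704) (45.571, 45.4588) (51.1947, 40.8429) (59.4882, 44.5717) (59.1196, 74) (32.8527, 74)]
8. shoelace: 679.0116

Area of P1's cell: 679.0116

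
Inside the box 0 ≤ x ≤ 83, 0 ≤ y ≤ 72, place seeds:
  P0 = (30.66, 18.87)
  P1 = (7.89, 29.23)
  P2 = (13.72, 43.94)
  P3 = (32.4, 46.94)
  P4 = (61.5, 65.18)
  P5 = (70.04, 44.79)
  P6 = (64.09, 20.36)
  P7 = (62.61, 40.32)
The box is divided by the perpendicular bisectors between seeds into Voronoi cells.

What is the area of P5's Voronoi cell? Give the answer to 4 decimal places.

1. box [0,83]×[0,72]: [(0, 0) (83, 0) (83, 72) (0, 72)]
2. ⊥bis P5·P0 via (50.35,31.83): [(71.3006, 0) (83, 0) (83, 72) (23.91, 72)]  |A|=2548.4186
3. ⊥bis P5·P1 via (38.965,37.01): [(34.069, 56.5655) (71.3006, 0) (83, 0) (83, 72) (30.2048, 72)]  |A|=2499.8399
4. ⊥bis P5·P2 via (41.88,44.365): [(41.8749, 44.7062) (71.3006, 0) (83, 0) (83, 72) (41.4629, 72)]  |A|=2308.876
5. ⊥bis P5·P3 via (51.22,45.865): [(50.4129, 31.7345) (71.3006, 0) (83, 0) (83, 72) (52.7128, 72)]  |A|=1968.5386
6. ⊥bis P5·P4 via (65.77,54.985): [(51.3971, 48.9652) (50.4129, 31.7345) (71.3006, 0) (83, 0) (83, 62.2015)]  |A|=1464.8777
7. ⊥bis P5·P6 via (67.065,32.575): [(51.3971, 48.9652) (50.6887, 36.5635) (83, 28.694) (83, 62.2015)]  |A|=732.6116
8. ⊥bis P5·P7 via (66.325,42.555): [(60.2403, 52.669) (73.2329, 31.0728) (83, 28.694) (83, 62.2015)]  |A|=471.3236
9. canonical 4-gon: [(60.2403, 52.669) (73.2329, 31.0728) (83, 28.694) (83, 62.2015)]
10. shoelace: 471.3236

Area of P5's cell: 471.3236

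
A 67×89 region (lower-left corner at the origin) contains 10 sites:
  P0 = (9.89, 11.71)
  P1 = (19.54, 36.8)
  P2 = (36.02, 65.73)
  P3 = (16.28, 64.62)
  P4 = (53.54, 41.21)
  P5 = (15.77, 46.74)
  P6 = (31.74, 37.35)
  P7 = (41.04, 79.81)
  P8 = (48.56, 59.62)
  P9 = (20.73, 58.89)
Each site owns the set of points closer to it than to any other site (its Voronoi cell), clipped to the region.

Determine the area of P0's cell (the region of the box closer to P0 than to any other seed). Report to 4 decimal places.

1. box [0,67]×[0,89]: [(0, 0) (67, 0) (67, 89) (0, 89)]
2. ⊥bis P0·P1 via (14.715,24.255): [(0, 29.9146) (0, 0) (67, 0) (67, 4.1454)]  |A|=1141.01
3. ⊥bis P0·P2 via (22.955,38.72): [(0, 29.9146) (0, 0) (67, 0) (67, 4.1454)]  |A|=1141.01
4. ⊥bis P0·P3 via (13.085,38.165): [(0, 29.9146) (0, 0) (67, 0) (67, 4.1454)]  |A|=1141.01
5. ⊥bis P0·P4 via (31.715,26.46): [(39.6996, 14.6456) (0, 29.9146) (0, 0) (49.5975, 0)]  |A|=956.9898
6. ⊥bis P0·P5 via (12.83,29.225): [(39.6996, 14.6456) (0, 29.9146) (0, 0) (49.5975, 0)]  |A|=956.9898
7. ⊥bis P0·P6 via (20.815,24.53): [(49.5942, 0.0048) (26.4209, 19.7527) (0, 29.9146) (0, 0) (49.5975, 0)]  |A|=885.052
8. ⊥bis P0·P7 via (25.465,45.76): [(49.5942, 0.0048) (26.4209, 19.7527) (0, 29.9146) (0, 0) (49.5975, 0)]  |A|=885.052
9. ⊥bis P0·P8 via (29.225,35.665): [(49.5942, 0.0048) (26.4209, 19.7527) (0, 29.9146) (0, 0) (49.5975, 0)]  |A|=885.052
10. ⊥bis P0·P9 via (15.31,35.3): [(49.5942, 0.0048) (26.4209, 19.7527) (0, 29.9146) (0, 0) (49.5975, 0)]  |A|=885.052
11. canonical 5-gon: [(49.5942, 0.0048) (26.4209, 19.7527) (0, 29.9146) (0, 0) (49.5975, 0)]
12. shoelace: 885.052

Area of P0's cell: 885.0520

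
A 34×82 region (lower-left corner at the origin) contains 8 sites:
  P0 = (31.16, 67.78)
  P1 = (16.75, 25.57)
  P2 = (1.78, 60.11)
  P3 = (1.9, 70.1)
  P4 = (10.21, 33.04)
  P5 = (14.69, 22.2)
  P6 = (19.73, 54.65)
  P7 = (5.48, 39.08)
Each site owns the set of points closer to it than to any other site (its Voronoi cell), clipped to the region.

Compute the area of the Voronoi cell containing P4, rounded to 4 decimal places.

1. box [0,34]×[0,82]: [(0, 0) (34, 0) (34, 82) (0, 82)]
2. ⊥bis P4·P0 via (20.685,50.41): [(0, 62.8841) (0, 0) (34, 0) (34, 42.3804)]  |A|=1789.4963
3. ⊥bis P4·P1 via (13.48,29.305): [(30.6928, 44.3748) (0, 62.8841) (0, 17.5032)]  |A|=696.4323
4. ⊥bis P4·P2 via (5.995,46.575): [(30.6928, 44.3748) (19.8761, 50.8978) (0, 44.7081) (0, 17.5032)]  |A|=515.7976
5. ⊥bis P4·P3 via (6.055,51.57): [(30.6928, 44.3748) (19.8761, 50.8978) (0, 44.7081) (0, 17.5032)]  |A|=515.7976
6. ⊥bis P4·P5 via (12.45,27.62): [(10.7555, 26.9197) (30.6928, 44.3748) (19.8761, 50.8978) (0, 44.7081) (0, 22.4746)]  |A|=489.0627
7. ⊥bis P4·P6 via (14.97,43.845): [(10.7555, 26.9197) (25.0271, 39.4145) (7.6225, 47.0818) (0, 44.7081) (0, 22.4746)]  |A|=363.5734
8. ⊥bis P4·P7 via (7.845,36.06): [(10.7555, 26.9197) (25.0271, 39.4145) (16.7723, 43.051) (0, 29.9165) (0, 22.4746)]  |A|=213.3072
9. canonical 5-gon: [(10.7555, 26.9197) (25.0271, 39.4145) (16.7723, 43.051) (0, 29.9165) (0, 22.4746)]
10. shoelace: 213.3072

Area of P4's cell: 213.3072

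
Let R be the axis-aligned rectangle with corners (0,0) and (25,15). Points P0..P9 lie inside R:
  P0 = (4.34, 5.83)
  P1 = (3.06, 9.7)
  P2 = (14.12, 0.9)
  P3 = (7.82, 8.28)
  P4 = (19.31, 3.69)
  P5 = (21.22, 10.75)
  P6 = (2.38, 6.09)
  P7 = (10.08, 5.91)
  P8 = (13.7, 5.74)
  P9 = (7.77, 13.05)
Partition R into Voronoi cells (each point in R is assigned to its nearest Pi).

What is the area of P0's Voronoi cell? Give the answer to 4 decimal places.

Area of P0's cell: 30.8599

1. box [0,25]×[0,15]: [(0, 0) (25, 0) (25, 15) (0, 15)]
2. ⊥bis P0·P1 via (3.7,7.765): [(0, 6.5412) (0, 0) (25, 0) (25, 14.81)]  |A|=266.8899
3. ⊥bis P0·P2 via (9.23,3.365): [(12.9983, 10.8404) (0, 6.5412) (0, 0) (7.5337, 0)]  |A|=83.3467
4. ⊥bis P0·P3 via (6.08,7.055): [(8.9996, 2.908) (5.225, 8.2694) (0, 6.5412) (0, 0) (7.5337, 0)]  |A|=57.6566
5. ⊥bis P0·P4 via (11.825,4.76): [(8.9996, 2.908) (5.225, 8.2694) (0, 6.5412) (0, 0) (7.5337, 0)]  |A|=57.6566
6. ⊥bis P0·P5 via (12.78,8.29): [(8.9996, 2.908) (5.225, 8.2694) (0, 6.5412) (0, 0) (7.5337, 0)]  |A|=57.6566
7. ⊥bis P0·P6 via (3.36,5.96): [(8.9996, 2.908) (5.225, 8.2694) (3.5948, 7.7302) (2.5694, 0) (7.5337, 0)]  |A|=35.9683
8. ⊥bis P0·P7 via (7.21,5.87): [(7.216, 5.4415) (5.225, 8.2694) (3.5948, 7.7302) (2.5694, 0) (7.2918, 0)]  |A|=30.8599
9. ⊥bis P0·P8 via (9.02,5.785): [(7.216, 5.4415) (5.225, 8.2694) (3.5948, 7.7302) (2.5694, 0) (7.2918, 0)]  |A|=30.8599
10. ⊥bis P0·P9 via (6.055,9.44): [(7.216, 5.4415) (5.225, 8.2694) (3.5948, 7.7302) (2.5694, 0) (7.2918, 0)]  |A|=30.8599
11. canonical 5-gon: [(7.216, 5.4415) (5.225, 8.2694) (3.5948, 7.7302) (2.5694, 0) (7.2918, 0)]
12. shoelace: 30.8599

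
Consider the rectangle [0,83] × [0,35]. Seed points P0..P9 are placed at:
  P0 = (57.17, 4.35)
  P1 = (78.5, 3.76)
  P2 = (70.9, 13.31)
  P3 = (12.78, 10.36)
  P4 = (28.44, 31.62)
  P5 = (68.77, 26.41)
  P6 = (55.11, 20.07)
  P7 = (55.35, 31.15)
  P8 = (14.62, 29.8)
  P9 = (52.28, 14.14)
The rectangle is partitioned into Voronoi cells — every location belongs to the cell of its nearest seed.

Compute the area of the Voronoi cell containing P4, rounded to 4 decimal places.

Area of P4's cell: 352.3258

1. box [0,83]×[0,35]: [(0, 0) (83, 0) (83, 35) (0, 35)]
2. ⊥bis P4·P0 via (42.805,17.985): [(0, 0) (25.734, 0) (58.9553, 35) (0, 35)]  |A|=1482.0626
3. ⊥bis P4·P1 via (53.47,17.69): [(0, 0) (25.734, 0) (58.9553, 35) (0, 35)]  |A|=1482.0626
4. ⊥bis P4·P2 via (49.67,22.465): [(0, 0) (25.734, 0) (51.8452, 27.5092) (55.0755, 35) (0, 35)]  |A|=1467.531
5. ⊥bis P4·P3 via (20.61,20.99): [(35.351, 10.1319) (51.8452, 27.5092) (55.0755, 35) (1.59, 35)]  |A|=698.7517
6. ⊥bis P4·P5 via (48.605,29.015): [(35.351, 10.1319) (47.8694, 23.3205) (49.3782, 35) (1.59, 35)]  |A|=657.3551
7. ⊥bis P4·P6 via (41.775,25.845): [(35.0622, 10.3446) (45.7398, 35) (1.59, 35)]  |A|=544.2651
8. ⊥bis P4·P7 via (41.895,31.385): [(35.0622, 10.3446) (41.7992, 25.9009) (41.9581, 35) (1.59, 35)]  |A|=527.0605
9. ⊥bis P4·P8 via (21.53,30.71): [(23.0464, 19.1954) (35.0622, 10.3446) (41.7992, 25.9009) (41.9581, 35) (20.965, 35)]  |A|=373.953
10. ⊥bis P4·P9 via (40.36,22.88): [(23.0464, 19.1954) (32.5341, 12.2067) (40.6799, 23.3163) (41.7992, 25.9009) (41.9581, 35) (20.965, 35)]  |A|=352.3258
11. canonical 6-gon: [(23.0464, 19.1954) (32.5341, 12.2067) (40.6799, 23.3163) (41.7992, 25.9009) (41.9581, 35) (20.965, 35)]
12. shoelace: 352.3258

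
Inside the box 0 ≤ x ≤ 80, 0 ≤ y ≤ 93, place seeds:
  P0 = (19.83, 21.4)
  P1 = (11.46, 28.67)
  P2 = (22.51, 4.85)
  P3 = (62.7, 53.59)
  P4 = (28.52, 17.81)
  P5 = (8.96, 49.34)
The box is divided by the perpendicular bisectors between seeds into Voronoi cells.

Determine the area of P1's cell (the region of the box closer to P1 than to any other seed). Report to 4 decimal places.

1. box [0,80]×[0,93]: [(0, 0) (80, 0) (80, 93) (0, 93)]
2. ⊥bis P1·P0 via (15.645,25.035): [(0, 7.0228) (74.6779, 93) (0, 93)]  |A|=3210.2991
3. ⊥bis P1·P2 via (16.985,16.76): [(0, 8.8807) (2.7028, 10.1345) (74.6779, 93) (0, 93)]  |A|=3207.7883
4. ⊥bis P1·P3 via (37.08,41.13): [(0, 8.8807) (2.7028, 10.1345) (34.404, 46.6324) (11.8536, 93) (0, 93)]  |A|=1751.2805
5. ⊥bis P1·P4 via (19.99,23.24): [(0, 8.8807) (2.7028, 10.1345) (34.404, 46.6324) (11.8536, 93) (0, 93)]  |A|=1751.2805
6. ⊥bis P1·P5 via (10.21,39.005): [(0, 37.7701) (0, 8.8807) (2.7028, 10.1345) (29.8414, 41.3794)]  |A|=456.2602
7. canonical 4-gon: [(0, 37.7701) (0, 8.8807) (2.7028, 10.1345) (29.8414, 41.3794)]
8. shoelace: 456.2602

Area of P1's cell: 456.2602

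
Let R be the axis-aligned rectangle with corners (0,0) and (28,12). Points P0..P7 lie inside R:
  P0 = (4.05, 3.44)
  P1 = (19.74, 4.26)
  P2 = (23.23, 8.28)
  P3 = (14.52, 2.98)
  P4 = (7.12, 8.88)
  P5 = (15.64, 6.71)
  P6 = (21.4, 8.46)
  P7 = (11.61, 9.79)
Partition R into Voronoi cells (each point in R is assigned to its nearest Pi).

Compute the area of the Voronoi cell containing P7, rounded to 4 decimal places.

Area of P7's cell: 29.4569

1. box [0,28]×[0,12]: [(0, 0) (28, 0) (28, 12) (0, 12)]
2. ⊥bis P7·P0 via (7.83,6.615): [(13.3863, 0) (28, 0) (28, 12) (3.3069, 12)]  |A|=235.8412
3. ⊥bis P7·P1 via (15.675,7.025): [(12.0106, 1.6378) (19.059, 12) (3.3069, 12)]  |A|=81.6135
4. ⊥bis P7·P2 via (17.42,9.035): [(12.0106, 1.6378) (17.5092, 9.7216) (17.8053, 12) (3.3069, 12)]  |A|=80.1853
5. ⊥bis P7·P3 via (13.065,6.385): [(9.3548, 4.7996) (16.1308, 7.695) (17.5092, 9.7216) (17.8053, 12) (3.3069, 12)]  |A|=65.6283
6. ⊥bis P7·P4 via (9.365,9.335): [(10.2101, 5.1651) (16.1308, 7.695) (17.5092, 9.7216) (17.8053, 12) (8.8249, 12)]  |A|=42.5864
7. ⊥bis P7·P5 via (13.625,8.25): [(10.2101, 5.1651) (11.78, 5.8359) (16.491, 12) (8.8249, 12)]  |A|=29.4569
8. ⊥bis P7·P6 via (16.505,9.125): [(10.2101, 5.1651) (11.78, 5.8359) (16.491, 12) (8.8249, 12)]  |A|=29.4569
9. canonical 4-gon: [(10.2101, 5.1651) (11.78, 5.8359) (16.491, 12) (8.8249, 12)]
10. shoelace: 29.4569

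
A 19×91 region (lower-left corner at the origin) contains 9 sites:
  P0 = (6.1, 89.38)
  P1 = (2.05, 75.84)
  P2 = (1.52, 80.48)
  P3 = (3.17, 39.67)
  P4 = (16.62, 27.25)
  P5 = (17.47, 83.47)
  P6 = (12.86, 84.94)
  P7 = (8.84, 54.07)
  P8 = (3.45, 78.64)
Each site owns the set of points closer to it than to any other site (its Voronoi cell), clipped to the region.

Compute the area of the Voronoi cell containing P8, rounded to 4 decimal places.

Area of P8's cell: 59.6957

1. box [0,19]×[0,91]: [(0, 0) (19, 0) (19, 91) (0, 91)]
2. ⊥bis P8·P0 via (4.775,84.01): [(0, 85.1882) (0, 0) (19, 0) (19, 80.5001)]  |A|=1574.0388
3. ⊥bis P8·P1 via (2.75,77.24): [(0, 85.1882) (0, 78.615) (19, 69.115) (19, 80.5001)]  |A|=170.6038
4. ⊥bis P8·P2 via (2.485,79.56): [(6.3557, 83.62) (1.0727, 78.0786) (19, 69.115) (19, 80.5001)]  |A|=145.3264
5. ⊥bis P8·P3 via (3.31,59.155): [(6.3557, 83.62) (1.0727, 78.0786) (19, 69.115) (19, 80.5001)]  |A|=145.3264
6. ⊥bis P8·P4 via (10.035,52.945): [(6.3557, 83.62) (1.0727, 78.0786) (19, 69.115) (19, 80.5001)]  |A|=145.3264
7. ⊥bis P8·P5 via (10.46,81.055): [(9.8755, 82.7515) (6.3557, 83.62) (1.0727, 78.0786) (13.6523, 71.7889)]  |A|=69.1215
8. ⊥bis P8·P6 via (8.155,81.79): [(12.3818, 75.4767) (7.0434, 83.4503) (6.3557, 83.62) (1.0727, 78.0786) (13.6523, 71.7889)]  |A|=59.6957
9. ⊥bis P8·P7 via (6.145,66.355): [(12.3818, 75.4767) (7.0434, 83.4503) (6.3557, 83.62) (1.0727, 78.0786) (13.6523, 71.7889)]  |A|=59.6957
10. canonical 5-gon: [(12.3818, 75.4767) (7.0434, 83.4503) (6.3557, 83.62) (1.0727, 78.0786) (13.6523, 71.7889)]
11. shoelace: 59.6957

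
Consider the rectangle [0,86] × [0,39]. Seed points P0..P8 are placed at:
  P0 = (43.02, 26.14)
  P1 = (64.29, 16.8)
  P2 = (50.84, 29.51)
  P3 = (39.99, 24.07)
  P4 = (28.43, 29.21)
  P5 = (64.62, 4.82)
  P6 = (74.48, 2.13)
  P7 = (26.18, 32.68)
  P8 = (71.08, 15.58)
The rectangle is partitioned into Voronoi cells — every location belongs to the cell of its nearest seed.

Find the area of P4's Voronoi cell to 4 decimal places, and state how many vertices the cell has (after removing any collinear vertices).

Area of P4's cell: 694.2209 (5 vertices)

1. box [0,86]×[0,39]: [(0, 0) (86, 0) (86, 39) (0, 39)]
2. ⊥bis P4·P0 via (35.725,27.675): [(0, 0) (29.9017, 0) (38.108, 39) (0, 39)]  |A|=1326.1885
3. ⊥bis P4·P1 via (46.36,23.005): [(0, 0) (29.9017, 0) (38.108, 39) (0, 39)]  |A|=1326.1885
4. ⊥bis P4·P2 via (39.635,29.36): [(0, 0) (29.9017, 0) (38.108, 39) (0, 39)]  |A|=1326.1885
5. ⊥bis P4·P3 via (34.21,26.64): [(0, 0) (22.3649, 0) (36.6726, 32.1785) (38.108, 39) (0, 39)]  |A|=1204.927
6. ⊥bis P4·P5 via (46.525,17.015): [(0, 0) (22.3649, 0) (36.6726, 32.1785) (38.108, 39) (0, 39)]  |A|=1204.927
7. ⊥bis P4·P6 via (51.455,15.67): [(0, 0) (22.3649, 0) (36.6726, 32.1785) (38.108, 39) (0, 39)]  |A|=1204.927
8. ⊥bis P4·P7 via (27.305,30.945): [(0, 13.24) (0, 0) (22.3649, 0) (36.6726, 32.1785) (37.8521, 37.7839)]  |A|=694.2209
9. ⊥bis P4·P8 via (49.755,22.395): [(0, 13.24) (0, 0) (22.3649, 0) (36.6726, 32.1785) (37.8521, 37.7839)]  |A|=694.2209
10. canonical 5-gon: [(0, 13.24) (0, 0) (22.3649, 0) (36.6726, 32.1785) (37.8521, 37.7839)]
11. shoelace: 694.2209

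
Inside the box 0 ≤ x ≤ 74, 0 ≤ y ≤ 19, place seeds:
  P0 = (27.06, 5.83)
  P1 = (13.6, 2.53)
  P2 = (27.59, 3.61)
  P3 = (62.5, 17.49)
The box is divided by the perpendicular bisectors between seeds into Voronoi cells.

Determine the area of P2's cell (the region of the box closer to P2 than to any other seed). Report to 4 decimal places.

Area of P2's cell: 168.7775

1. box [0,74]×[0,19]: [(0, 0) (74, 0) (74, 19) (0, 19)]
2. ⊥bis P2·P0 via (27.325,4.72): [(7.5544, 0) (74, 0) (74, 15.8631)]  |A|=527.0173
3. ⊥bis P2·P1 via (20.595,3.07): [(20.5917, 3.1125) (20.832, 0) (74, 0) (74, 15.8631)]  |A|=506.3541
4. ⊥bis P2·P3 via (45.045,10.55): [(45.6258, 9.0891) (20.5917, 3.1125) (20.832, 0) (49.2396, 0)]  |A|=168.7775
5. canonical 4-gon: [(45.6258, 9.0891) (20.5917, 3.1125) (20.832, 0) (49.2396, 0)]
6. shoelace: 168.7775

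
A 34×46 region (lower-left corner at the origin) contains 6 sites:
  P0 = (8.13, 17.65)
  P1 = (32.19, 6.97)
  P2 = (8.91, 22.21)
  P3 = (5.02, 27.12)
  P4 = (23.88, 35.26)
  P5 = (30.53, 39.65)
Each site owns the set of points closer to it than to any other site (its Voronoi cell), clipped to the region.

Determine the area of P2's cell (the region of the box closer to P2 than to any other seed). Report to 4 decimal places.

1. box [0,34]×[0,46]: [(0, 0) (34, 0) (34, 46) (0, 46)]
2. ⊥bis P2·P0 via (8.52,19.93): [(0, 21.3874) (34, 15.5716) (34, 46) (0, 46)]  |A|=935.6979
3. ⊥bis P2·P1 via (20.55,14.59): [(0, 21.3874) (22.4823, 17.5417) (34, 35.1357) (34, 46) (0, 46)]  |A|=823.0313
4. ⊥bis P2·P3 via (6.965,24.665): [(2.3258, 20.9895) (22.4823, 17.5417) (34, 35.1357) (34, 46) (33.8943, 46)]  |A|=370.5537
5. ⊥bis P2·P4 via (16.395,28.735): [(14.6413, 30.7467) (2.3258, 20.9895) (22.4823, 17.5417) (24.0565, 19.9463)]  |A|=139.3864
6. ⊥bis P2·P5 via (19.72,30.93): [(14.6413, 30.7467) (2.3258, 20.9895) (22.4823, 17.5417) (24.0565, 19.9463)]  |A|=139.3864
7. canonical 4-gon: [(14.6413, 30.7467) (2.3258, 20.9895) (22.4823, 17.5417) (24.0565, 19.9463)]
8. shoelace: 139.3864

Area of P2's cell: 139.3864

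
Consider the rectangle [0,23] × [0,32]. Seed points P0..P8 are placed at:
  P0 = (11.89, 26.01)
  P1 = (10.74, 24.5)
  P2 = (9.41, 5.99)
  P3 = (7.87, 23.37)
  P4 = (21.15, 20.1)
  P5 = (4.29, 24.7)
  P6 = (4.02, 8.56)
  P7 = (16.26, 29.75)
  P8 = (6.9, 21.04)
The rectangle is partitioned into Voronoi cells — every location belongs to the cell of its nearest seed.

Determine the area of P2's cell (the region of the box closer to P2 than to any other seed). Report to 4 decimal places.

Area of P2's cell: 197.6474

1. box [0,23]×[0,32]: [(0, 0) (23, 0) (23, 32) (0, 32)]
2. ⊥bis P2·P0 via (10.65,16): [(0, 17.3193) (0, 0) (23, 0) (23, 14.4701)]  |A|=365.5782
3. ⊥bis P2·P1 via (10.075,15.245): [(0, 15.9689) (0, 0) (23, 0) (23, 14.3163)]  |A|=348.28
4. ⊥bis P2·P3 via (8.64,14.68): [(12.8037, 15.0489) (0, 13.9144) (0, 0) (23, 0) (23, 14.3163)]  |A|=335.1275
5. ⊥bis P2·P4 via (15.28,13.045): [(12.8779, 15.0436) (12.8037, 15.0489) (0, 13.9144) (0, 0) (23, 0) (23, 6.6217)]  |A|=296.1849
6. ⊥bis P2·P5 via (6.85,15.345): [(12.8779, 15.0436) (12.8037, 15.0489) (2.3991, 14.127) (0, 13.4705) (0, 0) (23, 0) (23, 6.6217)]  |A|=295.6523
7. ⊥bis P2·P6 via (6.715,7.275): [(12.8779, 15.0436) (12.8037, 15.0489) (10.3166, 14.8286) (3.2462, 0) (23, 0) (23, 6.6217)]  |A|=200.3417
8. ⊥bis P2·P7 via (12.835,17.87): [(12.8779, 15.0436) (12.8037, 15.0489) (10.3166, 14.8286) (3.2462, 0) (23, 0) (23, 6.6217)]  |A|=200.3417
9. ⊥bis P2·P8 via (8.155,13.515): [(13.6197, 14.4264) (9.8229, 13.7932) (3.2462, 0) (23, 0) (23, 6.6217)]  |A|=197.6474
10. canonical 5-gon: [(13.6197, 14.4264) (9.8229, 13.7932) (3.2462, 0) (23, 0) (23, 6.6217)]
11. shoelace: 197.6474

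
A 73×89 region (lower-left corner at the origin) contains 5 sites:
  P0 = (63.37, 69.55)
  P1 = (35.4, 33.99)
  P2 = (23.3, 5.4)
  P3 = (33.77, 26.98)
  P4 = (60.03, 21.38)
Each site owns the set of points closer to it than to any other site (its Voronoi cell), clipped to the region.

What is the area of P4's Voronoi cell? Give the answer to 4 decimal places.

Area of P4's cell: 1123.1435

1. box [0,73]×[0,89]: [(0, 0) (73, 0) (73, 89) (0, 89)]
2. ⊥bis P4·P0 via (61.7,45.465): [(0, 49.7431) (0, 0) (73, 0) (73, 44.6815)]  |A|=3446.4987
3. ⊥bis P4·P1 via (47.715,27.685): [(56.9853, 45.7919) (33.5409, 0) (73, 0) (73, 44.6815)]  |A|=1261.2332
4. ⊥bis P4·P2 via (41.665,13.39): [(56.9853, 45.7919) (41.0822, 14.7297) (47.4905, 0) (73, 0) (73, 44.6815)]  |A|=1158.4965
5. ⊥bis P4·P3 via (46.9,24.18): [(56.9853, 45.7919) (47.5992, 27.4589) (43.6339, 8.8644) (47.4905, 0) (73, 0) (73, 44.6815)]  |A|=1123.1435
6. canonical 6-gon: [(56.9853, 45.7919) (47.5992, 27.4589) (43.6339, 8.8644) (47.4905, 0) (73, 0) (73, 44.6815)]
7. shoelace: 1123.1435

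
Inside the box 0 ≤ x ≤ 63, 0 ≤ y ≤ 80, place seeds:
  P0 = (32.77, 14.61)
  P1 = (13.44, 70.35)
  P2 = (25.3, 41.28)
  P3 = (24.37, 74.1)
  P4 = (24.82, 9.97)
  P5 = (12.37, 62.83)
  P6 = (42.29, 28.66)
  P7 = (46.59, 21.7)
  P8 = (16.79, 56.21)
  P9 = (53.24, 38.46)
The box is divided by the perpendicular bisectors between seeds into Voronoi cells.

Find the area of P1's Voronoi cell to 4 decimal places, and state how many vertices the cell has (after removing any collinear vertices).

1. box [0,63]×[0,80]: [(0, 0) (63, 0) (63, 80) (0, 80)]
2. ⊥bis P1·P0 via (23.105,42.48): [(0, 34.4674) (63, 56.3151) (63, 80) (0, 80)]  |A|=2180.3487
3. ⊥bis P1·P2 via (19.37,55.815): [(0, 47.9124) (63, 73.6152) (63, 80) (0, 80)]  |A|=1211.8802
4. ⊥bis P1·P3 via (18.905,72.225): [(0, 47.9124) (23.9009, 57.6635) (16.2375, 80) (0, 80)]  |A|=564.8053
5. ⊥bis P1·P4 via (19.13,40.16): [(0, 47.9124) (23.9009, 57.6635) (16.2375, 80) (0, 80)]  |A|=564.8053
6. ⊥bis P1·P5 via (12.905,66.59): [(0, 68.4262) (21.2455, 65.4033) (16.2375, 80) (0, 80)]  |A|=241.4523
7. ⊥bis P1·P6 via (27.865,49.505): [(0, 68.4262) (21.2455, 65.4033) (16.2375, 80) (0, 80)]  |A|=241.4523
8. ⊥bis P1·P7 via (30.015,46.025): [(0, 68.4262) (21.2455, 65.4033) (16.2375, 80) (0, 80)]  |A|=241.4523
9. ⊥bis P1·P8 via (15.115,63.28): [(0, 68.4262) (21.2455, 65.4033) (16.2375, 80) (0, 80)]  |A|=241.4523
10. ⊥bis P1·P9 via (33.34,54.405): [(0, 68.4262) (21.2455, 65.4033) (16.2375, 80) (0, 80)]  |A|=241.4523
11. canonical 4-gon: [(0, 68.4262) (21.2455, 65.4033) (16.2375, 80) (0, 80)]
12. shoelace: 241.4523

Area of P1's cell: 241.4523 (4 vertices)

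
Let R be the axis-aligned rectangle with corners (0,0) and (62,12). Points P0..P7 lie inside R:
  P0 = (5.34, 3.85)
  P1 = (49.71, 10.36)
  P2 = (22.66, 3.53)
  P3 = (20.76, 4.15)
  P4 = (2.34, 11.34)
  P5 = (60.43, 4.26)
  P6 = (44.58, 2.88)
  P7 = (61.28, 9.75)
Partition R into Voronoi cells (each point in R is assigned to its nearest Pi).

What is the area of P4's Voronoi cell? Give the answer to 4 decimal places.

1. box [0,62]×[0,12]: [(0, 0) (62, 0) (62, 12) (0, 12)]
2. ⊥bis P4·P0 via (3.84,7.595): [(0, 6.0569) (14.8378, 12) (0, 12)]  |A|=44.0909
3. ⊥bis P4·P1 via (26.025,10.85): [(0, 6.0569) (14.8378, 12) (0, 12)]  |A|=44.0909
4. ⊥bis P4·P2 via (12.5,7.435): [(0, 6.0569) (14.1484, 11.7239) (14.2546, 12) (0, 12)]  |A|=44.0104
5. ⊥bis P4·P3 via (11.55,7.745): [(0, 6.0569) (12.9094, 11.2276) (13.2109, 12) (0, 12)]  |A|=43.4626
6. ⊥bis P4·P5 via (31.385,7.8): [(0, 6.0569) (12.9094, 11.2276) (13.2109, 12) (0, 12)]  |A|=43.4626
7. ⊥bis P4·P6 via (23.46,7.11): [(0, 6.0569) (12.9094, 11.2276) (13.2109, 12) (0, 12)]  |A|=43.4626
8. ⊥bis P4·P7 via (31.81,10.545): [(0, 6.0569) (12.9094, 11.2276) (13.2109, 12) (0, 12)]  |A|=43.4626
9. canonical 4-gon: [(0, 6.0569) (12.9094, 11.2276) (13.2109, 12) (0, 12)]
10. shoelace: 43.4626

Area of P4's cell: 43.4626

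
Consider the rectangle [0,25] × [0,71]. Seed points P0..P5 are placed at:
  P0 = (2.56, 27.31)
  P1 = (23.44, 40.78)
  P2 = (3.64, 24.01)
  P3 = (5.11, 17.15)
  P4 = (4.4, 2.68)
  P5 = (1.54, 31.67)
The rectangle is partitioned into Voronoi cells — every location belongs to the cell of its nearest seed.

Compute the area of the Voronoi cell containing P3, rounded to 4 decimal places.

Area of P3's cell: 310.0774

1. box [0,25]×[0,71]: [(0, 0) (25, 0) (25, 71) (0, 71)]
2. ⊥bis P3·P0 via (3.835,22.23): [(0, 21.2675) (0, 0) (25, 0) (25, 27.5421)]  |A|=610.1195
3. ⊥bis P3·P1 via (14.275,28.965): [(18.2827, 25.8562) (0, 21.2675) (0, 0) (25, 0) (25, 20.6455)]  |A|=586.9565
4. ⊥bis P3·P2 via (4.375,20.58): [(20.6019, 24.0572) (0, 19.6425) (0, 0) (25, 0) (25, 20.6455)]  |A|=548.4518
5. ⊥bis P3·P4 via (4.755,9.915): [(20.6019, 24.0572) (0, 19.6425) (0, 10.1483) (25, 8.9216) (25, 20.6455)]  |A|=310.0774
6. ⊥bis P3·P5 via (3.325,24.41): [(20.6019, 24.0572) (0, 19.6425) (0, 10.1483) (25, 8.9216) (25, 20.6455)]  |A|=310.0774
7. canonical 5-gon: [(20.6019, 24.0572) (0, 19.6425) (0, 10.1483) (25, 8.9216) (25, 20.6455)]
8. shoelace: 310.0774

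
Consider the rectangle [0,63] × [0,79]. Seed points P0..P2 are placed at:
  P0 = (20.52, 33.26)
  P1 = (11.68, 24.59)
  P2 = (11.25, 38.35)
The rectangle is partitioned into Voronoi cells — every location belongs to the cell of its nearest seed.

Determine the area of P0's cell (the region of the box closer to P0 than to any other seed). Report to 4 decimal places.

Area of P0's cell: 2801.1264

1. box [0,63]×[0,79]: [(0, 0) (63, 0) (63, 79) (0, 79)]
2. ⊥bis P0·P1 via (16.1,28.925): [(0, 45.3407) (44.4688, 0) (63, 0) (63, 79) (0, 79)]  |A|=3968.8782
3. ⊥bis P0·P2 via (15.885,35.805): [(13.5403, 31.5349) (44.4688, 0) (63, 0) (63, 79) (39.6026, 79)]  |A|=2801.1264
4. canonical 5-gon: [(13.5403, 31.5349) (44.4688, 0) (63, 0) (63, 79) (39.6026, 79)]
5. shoelace: 2801.1264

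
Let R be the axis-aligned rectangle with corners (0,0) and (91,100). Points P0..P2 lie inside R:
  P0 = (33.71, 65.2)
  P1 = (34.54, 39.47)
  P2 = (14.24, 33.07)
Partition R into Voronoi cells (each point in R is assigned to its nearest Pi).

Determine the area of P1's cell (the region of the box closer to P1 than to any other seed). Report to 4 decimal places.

Area of P1's cell: 3368.0225

1. box [0,91]×[0,100]: [(0, 0) (91, 0) (91, 100) (0, 100)]
2. ⊥bis P1·P0 via (34.125,52.335): [(0, 51.2342) (0, 0) (91, 0) (91, 54.1697)]  |A|=4795.8761
3. ⊥bis P1·P2 via (24.39,36.27): [(19.4742, 51.8624) (35.8249, 0) (91, 0) (91, 54.1697)]  |A|=3368.0225
4. canonical 4-gon: [(19.4742, 51.8624) (35.8249, 0) (91, 0) (91, 54.1697)]
5. shoelace: 3368.0225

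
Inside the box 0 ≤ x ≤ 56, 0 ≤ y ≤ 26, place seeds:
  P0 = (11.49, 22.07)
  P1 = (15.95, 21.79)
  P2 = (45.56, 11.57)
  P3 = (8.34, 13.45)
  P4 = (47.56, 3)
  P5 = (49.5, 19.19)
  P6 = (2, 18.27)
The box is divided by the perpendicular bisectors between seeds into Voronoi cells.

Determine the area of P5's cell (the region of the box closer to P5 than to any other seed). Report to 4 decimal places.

1. box [0,56]×[0,26]: [(0, 0) (56, 0) (56, 26) (0, 26)]
2. ⊥bis P5·P0 via (30.495,20.63): [(28.9319, 0) (56, 0) (56, 26) (30.9019, 26)]  |A|=678.1612
3. ⊥bis P5·P1 via (32.725,20.49): [(31.1371, 0) (56, 0) (56, 26) (33.152, 26)]  |A|=620.2416
4. ⊥bis P5·P2 via (47.53,15.38): [(32.9146, 22.937) (56, 11.0005) (56, 26) (33.152, 26)]  |A|=208.1259
5. ⊥bis P5·P3 via (28.92,16.32): [(32.9146, 22.937) (56, 11.0005) (56, 26) (33.152, 26)]  |A|=208.1259
6. ⊥bis P5·P4 via (48.53,11.095): [(32.9146, 22.937) (56, 11.0005) (56, 26) (33.152, 26)]  |A|=208.1259
7. ⊥bis P5·P6 via (25.75,18.73): [(32.9146, 22.937) (56, 11.0005) (56, 26) (33.152, 26)]  |A|=208.1259
8. canonical 4-gon: [(32.9146, 22.937) (56, 11.0005) (56, 26) (33.152, 26)]
9. shoelace: 208.1259

Area of P5's cell: 208.1259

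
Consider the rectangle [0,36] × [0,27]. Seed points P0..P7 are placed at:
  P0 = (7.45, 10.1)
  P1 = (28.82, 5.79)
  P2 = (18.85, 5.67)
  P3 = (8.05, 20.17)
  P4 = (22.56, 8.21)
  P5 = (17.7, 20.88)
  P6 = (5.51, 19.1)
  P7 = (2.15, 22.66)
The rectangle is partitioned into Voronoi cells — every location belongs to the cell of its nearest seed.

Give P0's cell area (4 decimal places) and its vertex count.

1. box [0,36]×[0,27]: [(0, 0) (36, 0) (36, 27) (0, 27)]
2. ⊥bis P0·P1 via (18.135,7.945): [(0, 0) (16.5326, 0) (21.9781, 27) (0, 27)]  |A|=519.8947
3. ⊥bis P0·P2 via (13.15,7.885): [(0, 0) (10.0859, 0) (20.578, 27) (0, 27)]  |A|=413.9632
4. ⊥bis P0·P3 via (7.75,15.135): [(0, 15.5968) (0, 0) (10.0859, 0) (15.7814, 14.6565)]  |A|=196.9811
5. ⊥bis P0·P4 via (15.005,9.155): [(15.6938, 14.6617) (0, 15.5968) (0, 0) (10.0859, 0) (15.6513, 14.3216)]  |A|=196.9661
6. ⊥bis P0·P5 via (12.575,15.49): [(13.2959, 14.8046) (0, 15.5968) (0, 0) (10.0859, 0) (15.1528, 13.0389)]  |A|=194.9244
7. ⊥bis P0·P6 via (6.48,14.6): [(13.2959, 14.8046) (8.6995, 15.0784) (0, 13.2032) (0, 0) (10.0859, 0) (15.1528, 13.0389)]  |A|=184.513
8. ⊥bis P0·P7 via (4.8,16.38): [(13.2959, 14.8046) (8.6995, 15.0784) (0, 13.2032) (0, 0) (10.0859, 0) (15.1528, 13.0389)]  |A|=184.513
9. canonical 6-gon: [(13.2959, 14.8046) (8.6995, 15.0784) (0, 13.2032) (0, 0) (10.0859, 0) (15.1528, 13.0389)]
10. shoelace: 184.513

Area of P0's cell: 184.5130 (6 vertices)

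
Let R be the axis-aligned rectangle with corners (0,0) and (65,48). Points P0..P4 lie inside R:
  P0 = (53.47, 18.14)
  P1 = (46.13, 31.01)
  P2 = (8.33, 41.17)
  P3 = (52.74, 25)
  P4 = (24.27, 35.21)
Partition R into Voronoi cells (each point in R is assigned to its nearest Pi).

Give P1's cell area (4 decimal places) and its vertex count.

1. box [0,65]×[0,48]: [(0, 0) (65, 0) (65, 48) (0, 48)]
2. ⊥bis P1·P0 via (49.8,24.575): [(0, 0) (6.71, 0) (65, 33.2438) (65, 48) (0, 48)]  |A|=2151.109
3. ⊥bis P1·P2 via (27.23,36.09): [(19.4884, 7.2878) (65, 33.2438) (65, 48) (30.4312, 48)]  |A|=1039.4744
4. ⊥bis P1·P3 via (49.435,28.005): [(19.4884, 7.2878) (42.5642, 20.4483) (65, 45.1239) (65, 48) (30.4312, 48)]  |A|=906.2053
5. ⊥bis P1·P4 via (35.2,33.11): [(31.5617, 14.1733) (42.5642, 20.4483) (65, 45.1239) (65, 48) (38.0608, 48)]  |A|=569.0724
6. canonical 5-gon: [(31.5617, 14.1733) (42.5642, 20.4483) (65, 45.1239) (65, 48) (38.0608, 48)]
7. shoelace: 569.0724

Area of P1's cell: 569.0724 (5 vertices)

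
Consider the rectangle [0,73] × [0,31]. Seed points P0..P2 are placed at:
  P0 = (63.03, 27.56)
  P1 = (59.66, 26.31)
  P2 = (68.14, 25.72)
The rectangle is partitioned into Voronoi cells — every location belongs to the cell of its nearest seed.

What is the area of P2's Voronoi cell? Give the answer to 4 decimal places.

1. box [0,73]×[0,31]: [(0, 0) (73, 0) (73, 31) (0, 31)]
2. ⊥bis P2·P0 via (65.585,26.64): [(55.9925, 0) (73, 0) (73, 31) (67.1549, 31)]  |A|=354.2144
3. ⊥bis P2·P1 via (63.9,26.015): [(63.5503, 20.9894) (62.09, 0) (73, 0) (73, 31) (67.1549, 31)]  |A|=290.2232
4. canonical 5-gon: [(63.5503, 20.9894) (62.09, 0) (73, 0) (73, 31) (67.1549, 31)]
5. shoelace: 290.2232

Area of P2's cell: 290.2232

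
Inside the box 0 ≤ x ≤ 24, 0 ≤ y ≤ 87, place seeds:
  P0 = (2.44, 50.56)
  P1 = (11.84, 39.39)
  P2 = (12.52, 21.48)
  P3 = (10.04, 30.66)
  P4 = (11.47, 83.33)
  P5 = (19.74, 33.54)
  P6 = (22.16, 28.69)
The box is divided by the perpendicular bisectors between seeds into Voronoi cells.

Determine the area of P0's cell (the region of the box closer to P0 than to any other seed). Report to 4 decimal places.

1. box [0,24]×[0,87]: [(0, 0) (24, 0) (24, 87) (0, 87)]
2. ⊥bis P0·P1 via (7.14,44.975): [(0, 38.9664) (24, 59.1634) (24, 87) (0, 87)]  |A|=910.4428
3. ⊥bis P0·P2 via (7.48,36.02): [(0, 38.9664) (24, 59.1634) (24, 87) (0, 87)]  |A|=910.4428
4. ⊥bis P0·P3 via (6.24,40.61): [(0, 38.9664) (24, 59.1634) (24, 87) (0, 87)]  |A|=910.4428
5. ⊥bis P0·P4 via (6.955,66.945): [(0, 68.8615) (0, 38.9664) (24, 59.1634) (24, 62.2481)]  |A|=395.7584
6. ⊥bis P0·P5 via (11.09,42.05): [(0, 68.8615) (0, 38.9664) (24, 59.1634) (24, 62.2481)]  |A|=395.7584
7. ⊥bis P0·P6 via (12.3,39.625): [(0, 68.8615) (0, 38.9664) (24, 59.1634) (24, 62.2481)]  |A|=395.7584
8. canonical 4-gon: [(0, 68.8615) (0, 38.9664) (24, 59.1634) (24, 62.2481)]
9. shoelace: 395.7584

Area of P0's cell: 395.7584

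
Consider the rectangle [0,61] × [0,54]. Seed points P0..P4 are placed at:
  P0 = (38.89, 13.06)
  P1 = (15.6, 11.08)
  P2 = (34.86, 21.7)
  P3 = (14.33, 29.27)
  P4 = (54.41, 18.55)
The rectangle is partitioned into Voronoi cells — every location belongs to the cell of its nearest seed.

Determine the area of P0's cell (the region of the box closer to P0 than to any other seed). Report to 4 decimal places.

1. box [0,61]×[0,54]: [(0, 0) (61, 0) (61, 54) (0, 54)]
2. ⊥bis P0·P1 via (27.245,12.07): [(28.2711, 0) (61, 0) (61, 54) (23.6803, 54)]  |A|=1891.3108
3. ⊥bis P0·P2 via (36.875,17.38): [(27.1781, 12.857) (28.2711, 0) (61, 0) (61, 28.6327)]  |A|=694.605
4. ⊥bis P0·P3 via (26.61,21.165): [(27.1781, 12.857) (28.2711, 0) (61, 0) (61, 28.6327)]  |A|=694.605
5. ⊥bis P0·P4 via (46.65,15.805): [(44.7874, 21.0706) (27.1781, 12.857) (28.2711, 0) (52.2408, 0)]  |A|=370.2181
6. canonical 4-gon: [(44.7874, 21.0706) (27.1781, 12.857) (28.2711, 0) (52.2408, 0)]
7. shoelace: 370.2181

Area of P0's cell: 370.2181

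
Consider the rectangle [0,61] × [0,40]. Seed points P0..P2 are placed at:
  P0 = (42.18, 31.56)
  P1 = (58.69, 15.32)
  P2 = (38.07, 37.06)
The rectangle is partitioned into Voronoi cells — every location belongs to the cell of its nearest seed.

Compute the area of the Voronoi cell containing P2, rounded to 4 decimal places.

1. box [0,61]×[0,40]: [(0, 0) (61, 0) (61, 40) (0, 40)]
2. ⊥bis P2·P0 via (40.125,34.31): [(0, 4.3257) (47.7394, 40) (0, 40)]  |A|=851.5345
3. ⊥bis P2·P1 via (48.38,26.19): [(0, 4.3257) (47.7394, 40) (0, 40)]  |A|=851.5345
4. canonical 3-gon: [(0, 4.3257) (47.7394, 40) (0, 40)]
5. shoelace: 851.5345

Area of P2's cell: 851.5345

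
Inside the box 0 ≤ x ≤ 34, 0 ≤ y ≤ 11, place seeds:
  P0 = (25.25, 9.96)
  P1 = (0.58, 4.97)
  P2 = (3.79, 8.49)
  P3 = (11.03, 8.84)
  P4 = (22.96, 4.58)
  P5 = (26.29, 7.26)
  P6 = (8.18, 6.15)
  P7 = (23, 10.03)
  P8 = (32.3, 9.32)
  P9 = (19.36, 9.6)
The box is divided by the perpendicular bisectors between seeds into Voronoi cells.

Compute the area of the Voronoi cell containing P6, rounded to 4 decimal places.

Area of P6's cell: 63.5291

1. box [0,34]×[0,11]: [(0, 0) (34, 0) (34, 11) (0, 11)]
2. ⊥bis P6·P0 via (16.715,8.055): [(0, 0) (18.5129, 0) (16.0577, 11) (0, 11)]  |A|=190.138
3. ⊥bis P6·P1 via (4.38,5.56): [(5.2433, 0) (18.5129, 0) (16.0577, 11) (3.5354, 11)]  |A|=141.8555
4. ⊥bis P6·P2 via (5.985,7.32): [(4.5304, 4.5911) (5.2433, 0) (18.5129, 0) (16.0577, 11) (7.9465, 11)]  |A|=127.7202
5. ⊥bis P6·P3 via (9.605,7.495): [(7.3511, 9.8829) (4.5304, 4.5911) (5.2433, 0) (16.6792, 0)]  |A|=64.8716
6. ⊥bis P6·P4 via (15.57,5.365): [(15.17, 1.599) (7.3511, 9.8829) (4.5304, 4.5911) (5.2433, 0) (15.0001, 0)]  |A|=63.5291
7. ⊥bis P6·P5 via (17.235,6.705): [(15.17, 1.599) (7.3511, 9.8829) (4.5304, 4.5911) (5.2433, 0) (15.0001, 0)]  |A|=63.5291
8. ⊥bis P6·P7 via (15.59,8.09): [(15.17, 1.599) (7.3511, 9.8829) (4.5304, 4.5911) (5.2433, 0) (15.0001, 0)]  |A|=63.5291
9. ⊥bis P6·P8 via (20.24,7.735): [(15.17, 1.599) (7.3511, 9.8829) (4.5304, 4.5911) (5.2433, 0) (15.0001, 0)]  |A|=63.5291
10. ⊥bis P6·P9 via (13.77,7.875): [(15.17, 1.599) (7.3511, 9.8829) (4.5304, 4.5911) (5.2433, 0) (15.0001, 0)]  |A|=63.5291
11. canonical 5-gon: [(15.17, 1.599) (7.3511, 9.8829) (4.5304, 4.5911) (5.2433, 0) (15.0001, 0)]
12. shoelace: 63.5291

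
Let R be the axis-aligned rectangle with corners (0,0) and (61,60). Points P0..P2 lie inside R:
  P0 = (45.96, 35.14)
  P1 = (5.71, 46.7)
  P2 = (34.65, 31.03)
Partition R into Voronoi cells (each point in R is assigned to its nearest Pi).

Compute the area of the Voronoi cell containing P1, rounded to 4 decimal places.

1. box [0,61]×[0,60]: [(0, 0) (61, 0) (61, 60) (0, 60)]
2. ⊥bis P1·P0 via (25.835,40.92): [(0, 0) (14.0826, 0) (31.3149, 60) (0, 60)]  |A|=1361.9233
3. ⊥bis P1·P2 via (20.18,38.865): [(0, 1.5957) (30.9658, 58.7847) (31.3149, 60) (0, 60)]  |A|=923.2964
4. canonical 4-gon: [(0, 1.5957) (30.9658, 58.7847) (31.3149, 60) (0, 60)]
5. shoelace: 923.2964

Area of P1's cell: 923.2964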